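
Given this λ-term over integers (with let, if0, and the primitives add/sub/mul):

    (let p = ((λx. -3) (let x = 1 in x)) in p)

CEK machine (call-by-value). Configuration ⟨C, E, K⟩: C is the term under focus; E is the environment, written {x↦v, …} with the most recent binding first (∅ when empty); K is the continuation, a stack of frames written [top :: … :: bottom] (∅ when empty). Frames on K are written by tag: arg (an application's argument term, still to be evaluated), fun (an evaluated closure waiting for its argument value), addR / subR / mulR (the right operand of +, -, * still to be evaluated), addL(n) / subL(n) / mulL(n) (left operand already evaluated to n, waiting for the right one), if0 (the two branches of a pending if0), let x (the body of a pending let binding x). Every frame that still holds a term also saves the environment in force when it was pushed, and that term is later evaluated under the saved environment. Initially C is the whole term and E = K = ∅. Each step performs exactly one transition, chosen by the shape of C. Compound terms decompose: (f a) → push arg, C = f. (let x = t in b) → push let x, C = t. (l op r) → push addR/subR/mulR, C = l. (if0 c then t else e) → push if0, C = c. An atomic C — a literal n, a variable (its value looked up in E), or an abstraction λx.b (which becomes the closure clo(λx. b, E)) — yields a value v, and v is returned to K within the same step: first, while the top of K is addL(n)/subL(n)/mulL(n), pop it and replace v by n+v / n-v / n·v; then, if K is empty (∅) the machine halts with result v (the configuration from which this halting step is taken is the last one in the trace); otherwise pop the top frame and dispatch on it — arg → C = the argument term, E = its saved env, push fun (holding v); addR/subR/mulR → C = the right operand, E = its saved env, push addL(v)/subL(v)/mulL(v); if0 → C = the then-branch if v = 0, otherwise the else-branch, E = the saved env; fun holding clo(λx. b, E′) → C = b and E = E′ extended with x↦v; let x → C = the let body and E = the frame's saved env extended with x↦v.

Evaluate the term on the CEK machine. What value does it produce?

[0] ⟨C=(let p = ((λx. -3) (let x = 1 in x)) in p); E=∅; K=∅⟩
[1] ⟨C=((λx. -3) (let x = 1 in x)); E=∅; K=[let p]⟩
[2] ⟨C=(λx. -3); E=∅; K=[arg :: let p]⟩
[3] ⟨C=(let x = 1 in x); E=∅; K=[fun :: let p]⟩
[4] ⟨C=1; E=∅; K=[let x :: fun :: let p]⟩
[5] ⟨C=x; E={x↦1}; K=[fun :: let p]⟩
[6] ⟨C=-3; E={x↦1}; K=[let p]⟩
[7] ⟨C=p; E={p↦-3}; K=∅⟩
→ final value -3

Answer: -3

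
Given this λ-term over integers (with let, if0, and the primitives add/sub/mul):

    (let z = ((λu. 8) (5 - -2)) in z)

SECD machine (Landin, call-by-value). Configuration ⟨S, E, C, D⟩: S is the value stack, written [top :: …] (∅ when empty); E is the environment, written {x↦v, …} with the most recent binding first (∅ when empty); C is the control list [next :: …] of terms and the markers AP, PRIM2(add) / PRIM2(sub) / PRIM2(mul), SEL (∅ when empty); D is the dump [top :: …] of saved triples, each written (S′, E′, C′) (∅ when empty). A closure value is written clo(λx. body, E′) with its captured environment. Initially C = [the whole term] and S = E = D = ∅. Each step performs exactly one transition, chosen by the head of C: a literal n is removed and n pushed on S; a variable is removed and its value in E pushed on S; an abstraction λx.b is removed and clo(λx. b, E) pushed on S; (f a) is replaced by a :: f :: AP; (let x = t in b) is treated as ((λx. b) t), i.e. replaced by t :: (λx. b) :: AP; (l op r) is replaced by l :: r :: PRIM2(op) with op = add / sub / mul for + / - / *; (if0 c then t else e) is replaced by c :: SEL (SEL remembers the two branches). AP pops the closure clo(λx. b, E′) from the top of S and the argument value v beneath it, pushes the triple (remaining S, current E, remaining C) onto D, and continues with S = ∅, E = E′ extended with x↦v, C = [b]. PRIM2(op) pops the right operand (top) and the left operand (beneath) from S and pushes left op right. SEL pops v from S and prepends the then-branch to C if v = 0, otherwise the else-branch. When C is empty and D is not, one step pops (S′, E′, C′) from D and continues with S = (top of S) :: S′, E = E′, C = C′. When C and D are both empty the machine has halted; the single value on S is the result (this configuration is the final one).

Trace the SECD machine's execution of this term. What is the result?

[0] ⟨S=∅; E=∅; C=[(let z = ((λu. 8) (5 - -2)) in z)]; D=∅⟩
[1] ⟨S=∅; E=∅; C=[((λu. 8) (5 - -2)) :: (λz. z) :: AP]; D=∅⟩
[2] ⟨S=∅; E=∅; C=[(5 - -2) :: (λu. 8) :: AP :: (λz. z) :: AP]; D=∅⟩
[3] ⟨S=∅; E=∅; C=[5 :: -2 :: PRIM2(sub) :: (λu. 8) :: AP :: (λz. z) :: AP]; D=∅⟩
[4] ⟨S=[5]; E=∅; C=[-2 :: PRIM2(sub) :: (λu. 8) :: AP :: (λz. z) :: AP]; D=∅⟩
[5] ⟨S=[-2 :: 5]; E=∅; C=[PRIM2(sub) :: (λu. 8) :: AP :: (λz. z) :: AP]; D=∅⟩
[6] ⟨S=[7]; E=∅; C=[(λu. 8) :: AP :: (λz. z) :: AP]; D=∅⟩
[7] ⟨S=[clo(λu. 8, ∅) :: 7]; E=∅; C=[AP :: (λz. z) :: AP]; D=∅⟩
[8] ⟨S=∅; E={u↦7}; C=[8]; D=[(∅, ∅, [(λz. z) :: AP])]⟩
[9] ⟨S=[8]; E={u↦7}; C=∅; D=[(∅, ∅, [(λz. z) :: AP])]⟩
[10] ⟨S=[8]; E=∅; C=[(λz. z) :: AP]; D=∅⟩
[11] ⟨S=[clo(λz. z, ∅) :: 8]; E=∅; C=[AP]; D=∅⟩
[12] ⟨S=∅; E={z↦8}; C=[z]; D=[(∅, ∅, ∅)]⟩
[13] ⟨S=[8]; E={z↦8}; C=∅; D=[(∅, ∅, ∅)]⟩
[14] ⟨S=[8]; E=∅; C=∅; D=∅⟩
→ final value 8

Answer: 8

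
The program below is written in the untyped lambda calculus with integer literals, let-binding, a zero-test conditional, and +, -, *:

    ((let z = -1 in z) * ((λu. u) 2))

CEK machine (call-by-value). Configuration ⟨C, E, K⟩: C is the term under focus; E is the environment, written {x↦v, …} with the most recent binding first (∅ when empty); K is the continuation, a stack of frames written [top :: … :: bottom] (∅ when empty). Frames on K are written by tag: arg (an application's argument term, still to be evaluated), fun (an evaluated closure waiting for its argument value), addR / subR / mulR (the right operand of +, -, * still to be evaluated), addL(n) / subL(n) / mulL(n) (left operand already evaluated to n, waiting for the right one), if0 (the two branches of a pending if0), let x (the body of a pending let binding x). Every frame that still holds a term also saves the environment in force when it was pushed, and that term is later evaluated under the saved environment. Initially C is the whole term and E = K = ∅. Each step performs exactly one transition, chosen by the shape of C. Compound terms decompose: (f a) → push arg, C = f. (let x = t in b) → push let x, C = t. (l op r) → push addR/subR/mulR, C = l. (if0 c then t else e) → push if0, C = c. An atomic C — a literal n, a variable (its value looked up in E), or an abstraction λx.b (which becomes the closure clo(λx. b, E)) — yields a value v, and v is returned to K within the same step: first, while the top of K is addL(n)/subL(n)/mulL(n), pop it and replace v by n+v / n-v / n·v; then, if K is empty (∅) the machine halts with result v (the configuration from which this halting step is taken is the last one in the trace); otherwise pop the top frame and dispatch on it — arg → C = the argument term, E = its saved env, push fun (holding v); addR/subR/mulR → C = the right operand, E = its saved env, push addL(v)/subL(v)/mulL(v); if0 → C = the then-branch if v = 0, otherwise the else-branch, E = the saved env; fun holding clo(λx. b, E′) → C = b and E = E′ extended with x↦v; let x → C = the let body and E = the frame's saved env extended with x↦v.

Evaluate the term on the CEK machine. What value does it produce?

[0] ⟨C=((let z = -1 in z) * ((λu. u) 2)); E=∅; K=∅⟩
[1] ⟨C=(let z = -1 in z); E=∅; K=[mulR]⟩
[2] ⟨C=-1; E=∅; K=[let z :: mulR]⟩
[3] ⟨C=z; E={z↦-1}; K=[mulR]⟩
[4] ⟨C=((λu. u) 2); E=∅; K=[mulL(-1)]⟩
[5] ⟨C=(λu. u); E=∅; K=[arg :: mulL(-1)]⟩
[6] ⟨C=2; E=∅; K=[fun :: mulL(-1)]⟩
[7] ⟨C=u; E={u↦2}; K=[mulL(-1)]⟩
→ final value -2

Answer: -2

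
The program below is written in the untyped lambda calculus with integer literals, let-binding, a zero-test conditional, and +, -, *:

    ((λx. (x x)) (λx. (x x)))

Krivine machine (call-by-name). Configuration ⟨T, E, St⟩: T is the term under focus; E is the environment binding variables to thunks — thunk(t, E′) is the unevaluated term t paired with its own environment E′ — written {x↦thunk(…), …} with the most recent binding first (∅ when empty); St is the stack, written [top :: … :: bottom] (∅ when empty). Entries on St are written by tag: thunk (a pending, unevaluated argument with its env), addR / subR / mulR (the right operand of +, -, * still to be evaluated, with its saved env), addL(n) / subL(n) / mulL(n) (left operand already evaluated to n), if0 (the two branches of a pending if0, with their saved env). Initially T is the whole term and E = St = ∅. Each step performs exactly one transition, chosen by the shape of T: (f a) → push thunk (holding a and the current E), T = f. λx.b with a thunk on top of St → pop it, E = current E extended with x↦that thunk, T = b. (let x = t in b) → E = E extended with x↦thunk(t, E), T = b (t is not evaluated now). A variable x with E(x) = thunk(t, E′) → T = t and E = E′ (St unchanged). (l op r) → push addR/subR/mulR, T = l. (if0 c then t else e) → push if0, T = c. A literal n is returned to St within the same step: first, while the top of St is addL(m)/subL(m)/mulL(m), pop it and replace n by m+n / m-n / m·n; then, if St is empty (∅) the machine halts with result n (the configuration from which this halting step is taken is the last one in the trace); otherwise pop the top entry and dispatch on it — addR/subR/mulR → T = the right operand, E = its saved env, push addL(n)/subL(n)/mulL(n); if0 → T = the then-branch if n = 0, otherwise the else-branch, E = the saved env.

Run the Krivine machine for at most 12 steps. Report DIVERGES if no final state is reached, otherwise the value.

Answer: DIVERGES (no final state within 12 steps)

Machine steps:
0. <T=((λx. (x x)) (λx. (x x))), E=∅, St=∅>
1. <T=(λx. (x x)), E=∅, St=[thunk]>
2. <T=(x x), E={x↦thunk((λx. (x x)), ∅)}, St=∅>
3. <T=x, E={x↦thunk((λx. (x x)), ∅)}, St=[thunk]>
4. <T=(λx. (x x)), E=∅, St=[thunk]>
5. <T=(x x), E={x↦thunk(x, {x↦thunk((λx. (x x)), ∅)})}, St=∅>
6. <T=x, E={x↦thunk(x, {x↦thunk((λx. (x x)), ∅)})}, St=[thunk]>
7. <T=x, E={x↦thunk((λx. (x x)), ∅)}, St=[thunk]>
8. <T=(λx. (x x)), E=∅, St=[thunk]>
9. <T=(x x), E={x↦thunk(x, {x↦thunk(x, {x↦thunk((λx. (x x)), ∅)})})}, St=∅>
10. <T=x, E={x↦thunk(x, {x↦thunk(x, {x↦thunk((λx. (x x)), ∅)})})}, St=[thunk]>
11. <T=x, E={x↦thunk(x, {x↦thunk((λx. (x x)), ∅)})}, St=[thunk]>
12. <T=x, E={x↦thunk((λx. (x x)), ∅)}, St=[thunk]>
→ 12 transitions taken and the configuration is still not final: no result within 12 steps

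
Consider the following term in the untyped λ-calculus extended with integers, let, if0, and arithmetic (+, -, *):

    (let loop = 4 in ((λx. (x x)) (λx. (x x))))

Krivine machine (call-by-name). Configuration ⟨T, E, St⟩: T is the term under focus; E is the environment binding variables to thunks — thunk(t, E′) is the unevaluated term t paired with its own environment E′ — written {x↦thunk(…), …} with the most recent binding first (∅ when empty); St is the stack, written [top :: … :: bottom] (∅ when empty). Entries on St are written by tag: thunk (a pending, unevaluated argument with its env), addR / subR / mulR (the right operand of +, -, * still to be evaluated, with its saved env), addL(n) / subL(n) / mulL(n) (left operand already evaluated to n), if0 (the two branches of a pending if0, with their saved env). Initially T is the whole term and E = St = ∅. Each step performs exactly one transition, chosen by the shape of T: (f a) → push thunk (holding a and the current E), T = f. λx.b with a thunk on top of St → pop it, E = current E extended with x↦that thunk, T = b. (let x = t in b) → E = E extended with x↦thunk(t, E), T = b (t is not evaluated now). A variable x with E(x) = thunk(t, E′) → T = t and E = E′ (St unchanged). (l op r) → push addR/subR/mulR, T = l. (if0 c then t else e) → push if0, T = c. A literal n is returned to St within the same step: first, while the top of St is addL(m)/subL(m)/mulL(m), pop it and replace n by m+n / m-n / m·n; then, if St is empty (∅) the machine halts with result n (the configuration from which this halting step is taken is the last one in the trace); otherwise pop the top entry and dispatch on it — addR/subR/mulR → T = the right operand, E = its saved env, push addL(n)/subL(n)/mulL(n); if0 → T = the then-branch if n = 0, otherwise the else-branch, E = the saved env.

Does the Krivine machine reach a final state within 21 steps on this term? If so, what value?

Answer: DIVERGES (no final state within 21 steps)

Execution trace:
[0] ⟨T=(let loop = 4 in ((λx. (x x)) (λx. (x x)))); E=∅; St=∅⟩
[1] ⟨T=((λx. (x x)) (λx. (x x))); E={loop↦thunk(4, ∅)}; St=∅⟩
[2] ⟨T=(λx. (x x)); E={loop↦thunk(4, ∅)}; St=[thunk]⟩
[3] ⟨T=(x x); E={x↦thunk((λx. (x x)), {loop↦thunk(4, ∅)}), loop↦thunk(4, ∅)}; St=∅⟩
[4] ⟨T=x; E={x↦thunk((λx. (x x)), {loop↦thunk(4, ∅)}), loop↦thunk(4, ∅)}; St=[thunk]⟩
[5] ⟨T=(λx. (x x)); E={loop↦thunk(4, ∅)}; St=[thunk]⟩
[6] ⟨T=(x x); E={x↦thunk(x, {x↦thunk((λx. (x x)), {loop↦thunk(4, ∅)}), loop↦thunk(4, ∅)}), loop↦thunk(4, ∅)}; St=∅⟩
[7] ⟨T=x; E={x↦thunk(x, {x↦thunk((λx. (x x)), {loop↦thunk(4, ∅)}), loop↦thunk(4, ∅)}), loop↦thunk(4, ∅)}; St=[thunk]⟩
[8] ⟨T=x; E={x↦thunk((λx. (x x)), {loop↦thunk(4, ∅)}), loop↦thunk(4, ∅)}; St=[thunk]⟩
[9] ⟨T=(λx. (x x)); E={loop↦thunk(4, ∅)}; St=[thunk]⟩
[10] ⟨T=(x x); E={x↦thunk(x, {x↦thunk(x, {x↦thunk((λx. (x x)), {loop↦thunk(4, ∅)}), loop↦thunk(4, ∅)}), loop↦thunk(4, ∅)}), loop↦thunk(4, ∅)}; St=∅⟩
[11] ⟨T=x; E={x↦thunk(x, {x↦thunk(x, {x↦thunk((λx. (x x)), {loop↦thunk(4, ∅)}), loop↦thunk(4, ∅)}), loop↦thunk(4, ∅)}), loop↦thunk(4, ∅)}; St=[thunk]⟩
[12] ⟨T=x; E={x↦thunk(x, {x↦thunk((λx. (x x)), {loop↦thunk(4, ∅)}), loop↦thunk(4, ∅)}), loop↦thunk(4, ∅)}; St=[thunk]⟩
[13] ⟨T=x; E={x↦thunk((λx. (x x)), {loop↦thunk(4, ∅)}), loop↦thunk(4, ∅)}; St=[thunk]⟩
[14] ⟨T=(λx. (x x)); E={loop↦thunk(4, ∅)}; St=[thunk]⟩
[15] ⟨T=(x x); E={x↦thunk(x, {x↦thunk(x, {x↦thunk(x, {x↦thunk((λx. (x x)), {loop↦thunk(4, ∅)}), loop↦thunk(4, ∅)}), loop↦thunk(4, ∅)}), loop↦thunk(4, ∅)}), loop↦thunk(4, ∅)}; St=∅⟩
[16] ⟨T=x; E={x↦thunk(x, {x↦thunk(x, {x↦thunk(x, {x↦thunk((λx. (x x)), {loop↦thunk(4, ∅)}), loop↦thunk(4, ∅)}), loop↦thunk(4, ∅)}), loop↦thunk(4, ∅)}), loop↦thunk(4, ∅)}; St=[thunk]⟩
[17] ⟨T=x; E={x↦thunk(x, {x↦thunk(x, {x↦thunk((λx. (x x)), {loop↦thunk(4, ∅)}), loop↦thunk(4, ∅)}), loop↦thunk(4, ∅)}), loop↦thunk(4, ∅)}; St=[thunk]⟩
[18] ⟨T=x; E={x↦thunk(x, {x↦thunk((λx. (x x)), {loop↦thunk(4, ∅)}), loop↦thunk(4, ∅)}), loop↦thunk(4, ∅)}; St=[thunk]⟩
[19] ⟨T=x; E={x↦thunk((λx. (x x)), {loop↦thunk(4, ∅)}), loop↦thunk(4, ∅)}; St=[thunk]⟩
[20] ⟨T=(λx. (x x)); E={loop↦thunk(4, ∅)}; St=[thunk]⟩
[21] ⟨T=(x x); E={x↦thunk(x, {x↦thunk(x, {x↦thunk(x, {x↦thunk(x, {x↦thunk((λx. (x x)), {loop↦thunk(4, ∅)}), loop↦thunk(4, ∅)}), loop↦thunk(4, ∅)}), loop↦thunk(4, ∅)}), loop↦thunk(4, ∅)}), loop↦thunk(4, ∅)}; St=∅⟩
→ 21 transitions taken and the configuration is still not final: no result within 21 steps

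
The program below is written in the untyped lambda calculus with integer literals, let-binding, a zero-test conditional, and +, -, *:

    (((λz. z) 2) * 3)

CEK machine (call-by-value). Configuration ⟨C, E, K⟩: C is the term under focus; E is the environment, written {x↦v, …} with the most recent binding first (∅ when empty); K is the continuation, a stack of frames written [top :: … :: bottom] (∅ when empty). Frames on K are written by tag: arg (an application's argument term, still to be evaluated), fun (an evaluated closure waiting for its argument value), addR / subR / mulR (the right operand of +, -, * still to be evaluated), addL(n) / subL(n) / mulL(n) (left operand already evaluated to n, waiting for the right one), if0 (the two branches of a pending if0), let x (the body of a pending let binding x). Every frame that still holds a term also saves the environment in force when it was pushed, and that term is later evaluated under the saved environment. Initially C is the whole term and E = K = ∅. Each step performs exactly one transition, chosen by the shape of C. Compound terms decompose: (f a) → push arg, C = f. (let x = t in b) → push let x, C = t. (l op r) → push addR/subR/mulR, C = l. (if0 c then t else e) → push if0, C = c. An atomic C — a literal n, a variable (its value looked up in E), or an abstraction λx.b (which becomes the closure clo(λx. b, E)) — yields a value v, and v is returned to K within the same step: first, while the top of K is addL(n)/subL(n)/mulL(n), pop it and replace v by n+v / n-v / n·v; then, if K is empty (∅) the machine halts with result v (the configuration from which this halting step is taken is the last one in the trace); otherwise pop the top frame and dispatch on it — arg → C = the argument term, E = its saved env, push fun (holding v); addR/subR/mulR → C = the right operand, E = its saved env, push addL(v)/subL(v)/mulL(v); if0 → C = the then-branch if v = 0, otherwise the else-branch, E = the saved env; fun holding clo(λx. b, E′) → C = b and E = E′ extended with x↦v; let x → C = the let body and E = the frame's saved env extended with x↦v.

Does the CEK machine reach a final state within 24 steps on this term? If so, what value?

t=0: ⟨C=(((λz. z) 2) * 3); E=∅; K=∅⟩
t=1: ⟨C=((λz. z) 2); E=∅; K=[mulR]⟩
t=2: ⟨C=(λz. z); E=∅; K=[arg :: mulR]⟩
t=3: ⟨C=2; E=∅; K=[fun :: mulR]⟩
t=4: ⟨C=z; E={z↦2}; K=[mulR]⟩
t=5: ⟨C=3; E=∅; K=[mulL(2)]⟩
→ final value 6

Answer: 6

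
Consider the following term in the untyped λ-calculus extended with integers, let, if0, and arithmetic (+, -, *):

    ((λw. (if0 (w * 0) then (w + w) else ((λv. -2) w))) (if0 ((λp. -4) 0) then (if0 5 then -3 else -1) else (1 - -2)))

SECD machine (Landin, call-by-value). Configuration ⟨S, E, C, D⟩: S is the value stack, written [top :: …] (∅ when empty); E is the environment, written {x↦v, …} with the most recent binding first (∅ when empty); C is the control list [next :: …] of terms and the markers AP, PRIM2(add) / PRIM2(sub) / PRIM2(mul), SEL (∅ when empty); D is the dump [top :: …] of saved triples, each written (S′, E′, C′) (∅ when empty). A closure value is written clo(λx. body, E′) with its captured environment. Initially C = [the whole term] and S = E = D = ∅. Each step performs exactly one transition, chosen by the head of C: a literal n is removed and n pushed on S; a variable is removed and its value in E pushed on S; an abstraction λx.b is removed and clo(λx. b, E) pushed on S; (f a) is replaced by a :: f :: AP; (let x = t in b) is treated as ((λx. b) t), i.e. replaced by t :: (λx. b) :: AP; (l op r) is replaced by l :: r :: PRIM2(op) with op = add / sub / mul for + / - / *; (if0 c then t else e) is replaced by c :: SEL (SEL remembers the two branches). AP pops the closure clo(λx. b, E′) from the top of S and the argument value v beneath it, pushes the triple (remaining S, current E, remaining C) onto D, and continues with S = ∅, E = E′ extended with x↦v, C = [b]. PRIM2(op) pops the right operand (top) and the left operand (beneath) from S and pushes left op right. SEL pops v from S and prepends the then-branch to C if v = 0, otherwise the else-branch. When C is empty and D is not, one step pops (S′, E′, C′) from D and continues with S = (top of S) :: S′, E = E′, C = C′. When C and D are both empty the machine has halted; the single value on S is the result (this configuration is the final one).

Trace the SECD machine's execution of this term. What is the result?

t=0: <S=∅, E=∅, C=[((λw. (if0 (w * 0) then (w + w) else ((λv. -2) w))) (if0 ((λp. -4) 0) then (if0 5 then -3 else -1) else (1 - -2)))], D=∅>
t=1: <S=∅, E=∅, C=[(if0 ((λp. -4) 0) then (if0 5 then -3 else -1) else (1 - -2)) :: (λw. (if0 (w * 0) then (w + w) else ((λv. -2) w))) :: AP], D=∅>
t=2: <S=∅, E=∅, C=[((λp. -4) 0) :: SEL :: (λw. (if0 (w * 0) then (w + w) else ((λv. -2) w))) :: AP], D=∅>
t=3: <S=∅, E=∅, C=[0 :: (λp. -4) :: AP :: SEL :: (λw. (if0 (w * 0) then (w + w) else ((λv. -2) w))) :: AP], D=∅>
t=4: <S=[0], E=∅, C=[(λp. -4) :: AP :: SEL :: (λw. (if0 (w * 0) then (w + w) else ((λv. -2) w))) :: AP], D=∅>
t=5: <S=[clo(λp. -4, ∅) :: 0], E=∅, C=[AP :: SEL :: (λw. (if0 (w * 0) then (w + w) else ((λv. -2) w))) :: AP], D=∅>
t=6: <S=∅, E={p↦0}, C=[-4], D=[(∅, ∅, [SEL :: (λw. (if0 (w * 0) then (w + w) else ((λv. -2) w))) :: AP])]>
t=7: <S=[-4], E={p↦0}, C=∅, D=[(∅, ∅, [SEL :: (λw. (if0 (w * 0) then (w + w) else ((λv. -2) w))) :: AP])]>
t=8: <S=[-4], E=∅, C=[SEL :: (λw. (if0 (w * 0) then (w + w) else ((λv. -2) w))) :: AP], D=∅>
t=9: <S=∅, E=∅, C=[(1 - -2) :: (λw. (if0 (w * 0) then (w + w) else ((λv. -2) w))) :: AP], D=∅>
t=10: <S=∅, E=∅, C=[1 :: -2 :: PRIM2(sub) :: (λw. (if0 (w * 0) then (w + w) else ((λv. -2) w))) :: AP], D=∅>
t=11: <S=[1], E=∅, C=[-2 :: PRIM2(sub) :: (λw. (if0 (w * 0) then (w + w) else ((λv. -2) w))) :: AP], D=∅>
t=12: <S=[-2 :: 1], E=∅, C=[PRIM2(sub) :: (λw. (if0 (w * 0) then (w + w) else ((λv. -2) w))) :: AP], D=∅>
t=13: <S=[3], E=∅, C=[(λw. (if0 (w * 0) then (w + w) else ((λv. -2) w))) :: AP], D=∅>
t=14: <S=[clo(λw. (if0 (w * 0) then (w + w) else ((λv. -2) w)), ∅) :: 3], E=∅, C=[AP], D=∅>
t=15: <S=∅, E={w↦3}, C=[(if0 (w * 0) then (w + w) else ((λv. -2) w))], D=[(∅, ∅, ∅)]>
t=16: <S=∅, E={w↦3}, C=[(w * 0) :: SEL], D=[(∅, ∅, ∅)]>
t=17: <S=∅, E={w↦3}, C=[w :: 0 :: PRIM2(mul) :: SEL], D=[(∅, ∅, ∅)]>
t=18: <S=[3], E={w↦3}, C=[0 :: PRIM2(mul) :: SEL], D=[(∅, ∅, ∅)]>
t=19: <S=[0 :: 3], E={w↦3}, C=[PRIM2(mul) :: SEL], D=[(∅, ∅, ∅)]>
t=20: <S=[0], E={w↦3}, C=[SEL], D=[(∅, ∅, ∅)]>
t=21: <S=∅, E={w↦3}, C=[(w + w)], D=[(∅, ∅, ∅)]>
t=22: <S=∅, E={w↦3}, C=[w :: w :: PRIM2(add)], D=[(∅, ∅, ∅)]>
t=23: <S=[3], E={w↦3}, C=[w :: PRIM2(add)], D=[(∅, ∅, ∅)]>
t=24: <S=[3 :: 3], E={w↦3}, C=[PRIM2(add)], D=[(∅, ∅, ∅)]>
t=25: <S=[6], E={w↦3}, C=∅, D=[(∅, ∅, ∅)]>
t=26: <S=[6], E=∅, C=∅, D=∅>
→ final value 6

Answer: 6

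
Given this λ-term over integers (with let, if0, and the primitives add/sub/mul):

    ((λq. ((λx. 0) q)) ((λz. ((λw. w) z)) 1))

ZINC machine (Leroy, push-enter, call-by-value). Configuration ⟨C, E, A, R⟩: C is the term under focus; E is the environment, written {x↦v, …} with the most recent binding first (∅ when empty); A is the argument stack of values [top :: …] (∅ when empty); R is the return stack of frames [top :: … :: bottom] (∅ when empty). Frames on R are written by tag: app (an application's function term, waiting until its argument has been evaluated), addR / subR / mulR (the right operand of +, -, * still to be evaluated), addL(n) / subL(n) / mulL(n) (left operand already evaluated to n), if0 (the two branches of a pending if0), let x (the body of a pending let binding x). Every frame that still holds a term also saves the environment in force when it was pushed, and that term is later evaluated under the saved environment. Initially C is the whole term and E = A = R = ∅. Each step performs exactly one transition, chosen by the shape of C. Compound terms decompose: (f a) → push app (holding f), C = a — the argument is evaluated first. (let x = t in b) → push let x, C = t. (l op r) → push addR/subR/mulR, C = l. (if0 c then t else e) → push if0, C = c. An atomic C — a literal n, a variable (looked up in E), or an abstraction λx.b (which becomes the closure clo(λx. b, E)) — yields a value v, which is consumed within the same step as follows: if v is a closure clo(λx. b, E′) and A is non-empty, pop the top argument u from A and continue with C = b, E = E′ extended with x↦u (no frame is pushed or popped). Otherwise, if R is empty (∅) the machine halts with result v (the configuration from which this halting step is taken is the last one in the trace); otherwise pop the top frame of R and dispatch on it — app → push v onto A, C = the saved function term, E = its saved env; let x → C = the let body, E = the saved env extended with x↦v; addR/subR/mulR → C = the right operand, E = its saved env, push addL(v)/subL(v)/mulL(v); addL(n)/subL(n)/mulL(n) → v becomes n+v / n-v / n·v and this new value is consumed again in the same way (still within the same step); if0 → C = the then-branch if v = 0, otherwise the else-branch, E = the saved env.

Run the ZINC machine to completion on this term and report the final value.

Answer: 0

Execution trace:
[0] [C=((λq. ((λx. 0) q)) ((λz. ((λw. w) z)) 1)) | E=∅ | A=∅ | R=∅]
[1] [C=((λz. ((λw. w) z)) 1) | E=∅ | A=∅ | R=[app]]
[2] [C=1 | E=∅ | A=∅ | R=[app :: app]]
[3] [C=(λz. ((λw. w) z)) | E=∅ | A=[1] | R=[app]]
[4] [C=((λw. w) z) | E={z↦1} | A=∅ | R=[app]]
[5] [C=z | E={z↦1} | A=∅ | R=[app :: app]]
[6] [C=(λw. w) | E={z↦1} | A=[1] | R=[app]]
[7] [C=w | E={w↦1, z↦1} | A=∅ | R=[app]]
[8] [C=(λq. ((λx. 0) q)) | E=∅ | A=[1] | R=∅]
[9] [C=((λx. 0) q) | E={q↦1} | A=∅ | R=∅]
[10] [C=q | E={q↦1} | A=∅ | R=[app]]
[11] [C=(λx. 0) | E={q↦1} | A=[1] | R=∅]
[12] [C=0 | E={x↦1, q↦1} | A=∅ | R=∅]
→ final value 0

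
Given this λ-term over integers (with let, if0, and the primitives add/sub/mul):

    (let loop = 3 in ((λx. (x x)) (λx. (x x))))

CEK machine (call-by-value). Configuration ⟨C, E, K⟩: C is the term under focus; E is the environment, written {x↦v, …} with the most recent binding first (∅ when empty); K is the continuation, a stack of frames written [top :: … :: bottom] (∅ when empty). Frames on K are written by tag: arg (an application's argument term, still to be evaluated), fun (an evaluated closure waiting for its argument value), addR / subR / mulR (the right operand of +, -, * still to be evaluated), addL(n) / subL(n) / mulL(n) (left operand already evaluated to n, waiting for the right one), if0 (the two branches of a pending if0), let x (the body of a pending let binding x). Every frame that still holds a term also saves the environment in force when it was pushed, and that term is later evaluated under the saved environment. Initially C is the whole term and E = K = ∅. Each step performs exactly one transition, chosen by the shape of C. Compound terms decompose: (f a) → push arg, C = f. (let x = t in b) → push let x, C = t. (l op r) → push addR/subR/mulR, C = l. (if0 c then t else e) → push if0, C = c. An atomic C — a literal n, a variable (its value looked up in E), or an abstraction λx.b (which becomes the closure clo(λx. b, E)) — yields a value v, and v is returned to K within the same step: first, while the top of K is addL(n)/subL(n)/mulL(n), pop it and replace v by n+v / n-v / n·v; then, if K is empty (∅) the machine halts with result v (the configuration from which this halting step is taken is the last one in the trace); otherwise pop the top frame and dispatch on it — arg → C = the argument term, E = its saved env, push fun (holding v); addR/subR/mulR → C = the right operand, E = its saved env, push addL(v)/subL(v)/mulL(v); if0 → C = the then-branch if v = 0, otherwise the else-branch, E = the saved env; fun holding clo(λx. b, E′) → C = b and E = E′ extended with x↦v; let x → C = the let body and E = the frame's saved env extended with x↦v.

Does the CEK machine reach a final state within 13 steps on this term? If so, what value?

[0] ⟨C=(let loop = 3 in ((λx. (x x)) (λx. (x x)))); E=∅; K=∅⟩
[1] ⟨C=3; E=∅; K=[let loop]⟩
[2] ⟨C=((λx. (x x)) (λx. (x x))); E={loop↦3}; K=∅⟩
[3] ⟨C=(λx. (x x)); E={loop↦3}; K=[arg]⟩
[4] ⟨C=(λx. (x x)); E={loop↦3}; K=[fun]⟩
[5] ⟨C=(x x); E={x↦clo(λx. (x x), {loop↦3}), loop↦3}; K=∅⟩
[6] ⟨C=x; E={x↦clo(λx. (x x), {loop↦3}), loop↦3}; K=[arg]⟩
[7] ⟨C=x; E={x↦clo(λx. (x x), {loop↦3}), loop↦3}; K=[fun]⟩
… configuration repeats with period 3 (steps 5–7 recur indefinitely) …

Answer: DIVERGES (no final state within 13 steps)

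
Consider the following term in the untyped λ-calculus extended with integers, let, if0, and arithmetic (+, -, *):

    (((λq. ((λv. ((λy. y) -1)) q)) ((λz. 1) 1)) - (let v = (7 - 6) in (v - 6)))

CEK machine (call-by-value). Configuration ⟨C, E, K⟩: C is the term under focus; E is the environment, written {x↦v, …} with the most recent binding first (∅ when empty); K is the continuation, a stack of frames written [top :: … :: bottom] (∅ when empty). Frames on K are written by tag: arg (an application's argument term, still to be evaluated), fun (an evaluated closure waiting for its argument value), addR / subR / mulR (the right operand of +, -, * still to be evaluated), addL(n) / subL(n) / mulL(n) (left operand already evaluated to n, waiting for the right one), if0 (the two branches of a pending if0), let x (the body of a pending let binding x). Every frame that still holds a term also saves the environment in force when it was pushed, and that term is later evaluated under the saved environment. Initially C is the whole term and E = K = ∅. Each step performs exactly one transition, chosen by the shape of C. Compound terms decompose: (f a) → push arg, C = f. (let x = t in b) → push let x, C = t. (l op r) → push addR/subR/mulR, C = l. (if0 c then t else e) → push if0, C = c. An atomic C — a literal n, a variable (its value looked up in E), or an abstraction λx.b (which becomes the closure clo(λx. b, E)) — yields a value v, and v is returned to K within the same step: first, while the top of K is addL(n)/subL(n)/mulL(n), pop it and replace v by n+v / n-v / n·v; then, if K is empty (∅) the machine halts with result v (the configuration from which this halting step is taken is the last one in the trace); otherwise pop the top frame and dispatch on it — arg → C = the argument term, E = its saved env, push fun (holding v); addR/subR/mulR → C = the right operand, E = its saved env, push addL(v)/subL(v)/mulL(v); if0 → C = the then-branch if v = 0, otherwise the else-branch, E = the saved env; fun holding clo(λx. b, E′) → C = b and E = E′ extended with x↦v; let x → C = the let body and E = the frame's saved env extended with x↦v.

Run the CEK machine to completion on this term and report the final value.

step 0: ⟨C=(((λq. ((λv. ((λy. y) -1)) q)) ((λz. 1) 1)) - (let v = (7 - 6) in (v - 6))); E=∅; K=∅⟩
step 1: ⟨C=((λq. ((λv. ((λy. y) -1)) q)) ((λz. 1) 1)); E=∅; K=[subR]⟩
step 2: ⟨C=(λq. ((λv. ((λy. y) -1)) q)); E=∅; K=[arg :: subR]⟩
step 3: ⟨C=((λz. 1) 1); E=∅; K=[fun :: subR]⟩
step 4: ⟨C=(λz. 1); E=∅; K=[arg :: fun :: subR]⟩
step 5: ⟨C=1; E=∅; K=[fun :: fun :: subR]⟩
step 6: ⟨C=1; E={z↦1}; K=[fun :: subR]⟩
step 7: ⟨C=((λv. ((λy. y) -1)) q); E={q↦1}; K=[subR]⟩
step 8: ⟨C=(λv. ((λy. y) -1)); E={q↦1}; K=[arg :: subR]⟩
step 9: ⟨C=q; E={q↦1}; K=[fun :: subR]⟩
step 10: ⟨C=((λy. y) -1); E={v↦1, q↦1}; K=[subR]⟩
step 11: ⟨C=(λy. y); E={v↦1, q↦1}; K=[arg :: subR]⟩
step 12: ⟨C=-1; E={v↦1, q↦1}; K=[fun :: subR]⟩
step 13: ⟨C=y; E={y↦-1, v↦1, q↦1}; K=[subR]⟩
step 14: ⟨C=(let v = (7 - 6) in (v - 6)); E=∅; K=[subL(-1)]⟩
step 15: ⟨C=(7 - 6); E=∅; K=[let v :: subL(-1)]⟩
step 16: ⟨C=7; E=∅; K=[subR :: let v :: subL(-1)]⟩
step 17: ⟨C=6; E=∅; K=[subL(7) :: let v :: subL(-1)]⟩
step 18: ⟨C=(v - 6); E={v↦1}; K=[subL(-1)]⟩
step 19: ⟨C=v; E={v↦1}; K=[subR :: subL(-1)]⟩
step 20: ⟨C=6; E={v↦1}; K=[subL(1) :: subL(-1)]⟩
→ final value 4

Answer: 4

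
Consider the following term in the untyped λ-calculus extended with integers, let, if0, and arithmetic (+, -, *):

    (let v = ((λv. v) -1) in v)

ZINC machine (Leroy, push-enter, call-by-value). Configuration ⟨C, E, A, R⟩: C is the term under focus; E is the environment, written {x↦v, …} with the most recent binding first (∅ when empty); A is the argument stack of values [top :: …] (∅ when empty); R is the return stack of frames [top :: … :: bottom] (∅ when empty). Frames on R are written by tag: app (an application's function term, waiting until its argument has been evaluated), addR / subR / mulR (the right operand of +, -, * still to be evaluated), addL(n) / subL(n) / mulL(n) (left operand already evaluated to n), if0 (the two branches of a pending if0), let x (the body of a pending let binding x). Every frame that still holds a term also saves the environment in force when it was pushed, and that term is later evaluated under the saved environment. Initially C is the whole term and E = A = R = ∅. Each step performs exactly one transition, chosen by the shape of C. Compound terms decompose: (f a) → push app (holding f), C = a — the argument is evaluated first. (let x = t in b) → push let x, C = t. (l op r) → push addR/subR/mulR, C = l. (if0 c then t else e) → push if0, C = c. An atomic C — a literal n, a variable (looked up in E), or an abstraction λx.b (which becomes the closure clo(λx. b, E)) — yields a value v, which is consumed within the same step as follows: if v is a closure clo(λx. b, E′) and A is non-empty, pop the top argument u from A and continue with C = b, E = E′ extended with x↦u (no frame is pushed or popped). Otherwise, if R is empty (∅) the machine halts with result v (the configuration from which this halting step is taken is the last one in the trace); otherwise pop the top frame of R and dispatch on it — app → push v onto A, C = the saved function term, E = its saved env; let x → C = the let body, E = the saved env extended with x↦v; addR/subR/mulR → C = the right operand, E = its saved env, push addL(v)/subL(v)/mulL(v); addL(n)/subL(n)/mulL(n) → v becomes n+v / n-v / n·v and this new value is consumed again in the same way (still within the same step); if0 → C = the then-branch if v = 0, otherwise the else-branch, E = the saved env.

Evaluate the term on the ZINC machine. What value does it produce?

step 0: [C=(let v = ((λv. v) -1) in v) | E=∅ | A=∅ | R=∅]
step 1: [C=((λv. v) -1) | E=∅ | A=∅ | R=[let v]]
step 2: [C=-1 | E=∅ | A=∅ | R=[app :: let v]]
step 3: [C=(λv. v) | E=∅ | A=[-1] | R=[let v]]
step 4: [C=v | E={v↦-1} | A=∅ | R=[let v]]
step 5: [C=v | E={v↦-1} | A=∅ | R=∅]
→ final value -1

Answer: -1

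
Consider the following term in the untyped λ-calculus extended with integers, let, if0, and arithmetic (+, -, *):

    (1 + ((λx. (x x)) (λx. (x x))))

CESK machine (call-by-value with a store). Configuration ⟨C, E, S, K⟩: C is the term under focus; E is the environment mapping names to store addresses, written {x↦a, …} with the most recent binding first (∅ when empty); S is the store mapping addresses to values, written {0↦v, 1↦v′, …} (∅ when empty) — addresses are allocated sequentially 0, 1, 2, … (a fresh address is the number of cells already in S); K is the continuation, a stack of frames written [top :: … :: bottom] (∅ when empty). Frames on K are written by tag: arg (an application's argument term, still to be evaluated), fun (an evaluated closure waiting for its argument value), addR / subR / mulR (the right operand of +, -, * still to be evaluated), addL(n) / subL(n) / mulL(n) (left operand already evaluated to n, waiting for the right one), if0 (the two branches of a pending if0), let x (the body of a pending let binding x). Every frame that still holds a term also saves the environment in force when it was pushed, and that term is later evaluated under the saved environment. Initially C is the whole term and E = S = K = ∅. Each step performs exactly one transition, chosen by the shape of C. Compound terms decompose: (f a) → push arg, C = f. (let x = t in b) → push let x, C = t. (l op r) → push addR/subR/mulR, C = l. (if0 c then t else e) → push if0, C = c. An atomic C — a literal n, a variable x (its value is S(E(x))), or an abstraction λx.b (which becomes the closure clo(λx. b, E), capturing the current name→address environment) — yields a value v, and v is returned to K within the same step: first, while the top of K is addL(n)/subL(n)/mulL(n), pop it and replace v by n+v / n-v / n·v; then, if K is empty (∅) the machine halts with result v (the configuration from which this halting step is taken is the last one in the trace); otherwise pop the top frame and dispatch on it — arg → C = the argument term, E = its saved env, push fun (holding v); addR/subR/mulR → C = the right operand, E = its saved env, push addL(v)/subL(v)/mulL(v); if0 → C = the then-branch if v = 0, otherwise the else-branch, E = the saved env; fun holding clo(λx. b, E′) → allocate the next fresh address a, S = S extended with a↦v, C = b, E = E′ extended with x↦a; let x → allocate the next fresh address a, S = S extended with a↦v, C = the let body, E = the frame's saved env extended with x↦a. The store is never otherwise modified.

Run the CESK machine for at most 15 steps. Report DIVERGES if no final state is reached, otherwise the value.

t=0: [C=(1 + ((λx. (x x)) (λx. (x x)))) | E=∅ | S=∅ | K=∅]
t=1: [C=1 | E=∅ | S=∅ | K=[addR]]
t=2: [C=((λx. (x x)) (λx. (x x))) | E=∅ | S=∅ | K=[addL(1)]]
t=3: [C=(λx. (x x)) | E=∅ | S=∅ | K=[arg :: addL(1)]]
t=4: [C=(λx. (x x)) | E=∅ | S=∅ | K=[fun :: addL(1)]]
t=5: [C=(x x) | E={x↦0} | S={0↦clo(λx. (x x), ∅)} | K=[addL(1)]]
t=6: [C=x | E={x↦0} | S={0↦clo(λx. (x x), ∅)} | K=[arg :: addL(1)]]
t=7: [C=x | E={x↦0} | S={0↦clo(λx. (x x), ∅)} | K=[fun :: addL(1)]]
t=8: [C=(x x) | E={x↦1} | S={0↦clo(λx. (x x), ∅), 1↦clo(λx. (x x), ∅)} | K=[addL(1)]]
t=9: [C=x | E={x↦1} | S={0↦clo(λx. (x x), ∅), 1↦clo(λx. (x x), ∅)} | K=[arg :: addL(1)]]
t=10: [C=x | E={x↦1} | S={0↦clo(λx. (x x), ∅), 1↦clo(λx. (x x), ∅)} | K=[fun :: addL(1)]]
t=11: [C=(x x) | E={x↦2} | S={0↦clo(λx. (x x), ∅), 1↦clo(λx. (x x), ∅), 2↦clo(λx. (x x), ∅)} | K=[addL(1)]]
t=12: [C=x | E={x↦2} | S={0↦clo(λx. (x x), ∅), 1↦clo(λx. (x x), ∅), 2↦clo(λx. (x x), ∅)} | K=[arg :: addL(1)]]
t=13: [C=x | E={x↦2} | S={0↦clo(λx. (x x), ∅), 1↦clo(λx. (x x), ∅), 2↦clo(λx. (x x), ∅)} | K=[fun :: addL(1)]]
t=14: [C=(x x) | E={x↦3} | S={0↦clo(λx. (x x), ∅), 1↦clo(λx. (x x), ∅), 2↦clo(λx. (x x), ∅), 3↦clo(λx. (x x), ∅)} | K=[addL(1)]]
t=15: [C=x | E={x↦3} | S={0↦clo(λx. (x x), ∅), 1↦clo(λx. (x x), ∅), 2↦clo(λx. (x x), ∅), 3↦clo(λx. (x x), ∅)} | K=[arg :: addL(1)]]
→ 15 transitions taken and the configuration is still not final: no result within 15 steps

Answer: DIVERGES (no final state within 15 steps)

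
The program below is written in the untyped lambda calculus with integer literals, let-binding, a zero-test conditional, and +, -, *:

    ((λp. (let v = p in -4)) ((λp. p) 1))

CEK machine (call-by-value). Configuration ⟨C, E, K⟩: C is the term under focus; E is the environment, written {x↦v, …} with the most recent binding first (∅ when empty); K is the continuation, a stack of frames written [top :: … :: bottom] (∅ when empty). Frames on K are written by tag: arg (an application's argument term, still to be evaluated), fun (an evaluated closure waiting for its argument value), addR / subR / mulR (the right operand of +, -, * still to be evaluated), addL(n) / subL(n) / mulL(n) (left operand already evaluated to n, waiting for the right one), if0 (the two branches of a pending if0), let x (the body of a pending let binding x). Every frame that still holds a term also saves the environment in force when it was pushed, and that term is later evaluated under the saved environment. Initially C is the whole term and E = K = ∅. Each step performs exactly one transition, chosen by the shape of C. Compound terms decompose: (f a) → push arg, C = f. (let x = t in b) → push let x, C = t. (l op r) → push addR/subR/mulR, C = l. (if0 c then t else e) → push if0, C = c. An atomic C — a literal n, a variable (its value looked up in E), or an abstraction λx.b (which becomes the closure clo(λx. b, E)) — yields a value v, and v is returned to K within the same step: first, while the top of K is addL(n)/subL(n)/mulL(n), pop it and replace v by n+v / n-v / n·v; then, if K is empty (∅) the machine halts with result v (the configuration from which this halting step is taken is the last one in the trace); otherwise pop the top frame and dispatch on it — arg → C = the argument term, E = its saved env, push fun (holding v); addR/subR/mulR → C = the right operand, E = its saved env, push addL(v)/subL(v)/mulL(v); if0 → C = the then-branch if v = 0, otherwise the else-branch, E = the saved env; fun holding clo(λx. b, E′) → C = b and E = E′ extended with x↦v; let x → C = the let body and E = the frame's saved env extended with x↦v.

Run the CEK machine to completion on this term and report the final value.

Answer: -4

Derivation:
[0] [C=((λp. (let v = p in -4)) ((λp. p) 1)) | E=∅ | K=∅]
[1] [C=(λp. (let v = p in -4)) | E=∅ | K=[arg]]
[2] [C=((λp. p) 1) | E=∅ | K=[fun]]
[3] [C=(λp. p) | E=∅ | K=[arg :: fun]]
[4] [C=1 | E=∅ | K=[fun :: fun]]
[5] [C=p | E={p↦1} | K=[fun]]
[6] [C=(let v = p in -4) | E={p↦1} | K=∅]
[7] [C=p | E={p↦1} | K=[let v]]
[8] [C=-4 | E={v↦1, p↦1} | K=∅]
→ final value -4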